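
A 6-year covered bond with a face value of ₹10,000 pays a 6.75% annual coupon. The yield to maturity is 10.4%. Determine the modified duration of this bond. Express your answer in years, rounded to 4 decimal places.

4.5646 years

Periodic yield y = 0.104. First find Macaulay duration:
  t   CF        PV=CF/(1+0.104)^t    t·PV
  1       675.00       611.4130       611.4130
  2       675.00       553.8162     1,107.6323
  3       675.00       501.6451     1,504.9352
  4       675.00       454.3887     1,817.5546
  5       675.00       411.5839     2,057.9196
  6    10,675.00     5,895.9453    35,375.6716
  Σ                  8,428.7921    42,475.1265
P = 8,428.7921; Macaulay duration = 42,475.1265 / 8,428.7921 = 5.03929 years.
Modified duration = D_Mac / (1 + y) = 5.03929 / 1.104 = 4.56457 years.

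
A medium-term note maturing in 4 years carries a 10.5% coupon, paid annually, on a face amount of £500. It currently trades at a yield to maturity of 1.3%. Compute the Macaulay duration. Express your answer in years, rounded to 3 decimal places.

Periodic yield y = 0.013. Discount each cash flow and weight by its year:
  t   CF        PV=CF/(1+0.013)^t    t·PV
  1        52.50        51.8263        51.8263
  2        52.50        51.1612       102.3223
  3        52.50        50.5046       151.5138
  4       552.50       524.6800     2,098.7200
  Σ                    678.1720     2,404.3824
Price P = Σ PV = 678.1720.
Macaulay duration = Σ(t·PV) / P = 2,404.3824 / 678.1720 = 3.54539 years.

3.545 years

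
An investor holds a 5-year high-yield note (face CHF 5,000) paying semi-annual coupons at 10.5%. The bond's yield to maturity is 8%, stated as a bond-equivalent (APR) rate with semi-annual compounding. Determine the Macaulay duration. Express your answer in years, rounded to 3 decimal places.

Periodic yield y = 0.04. Discount each cash flow and weight by its period:
  t   CF        PV=CF/(1+0.04)^t    t·PV
  1       262.50       252.4038       252.4038
  2       262.50       242.6960       485.3920
  3       262.50       233.3615       700.0846
  4       262.50       224.3861       897.5444
  5       262.50       215.7559     1,078.7793
  6       262.50       207.4576     1,244.7454
  7       262.50       199.4784     1,396.3490
  8       262.50       191.8062     1,534.4494
  9       262.50       184.4290     1,659.8612
  10    5,262.50     3,555.1564    35,551.5644
  Σ                  5,506.9310    44,801.1736
Price P = Σ PV = 5,506.9310.
Macaulay duration = Σ(t·PV) / P = 44,801.1736 / 5,506.9310 = 8.13542 half-year periods.
In years: 8.13542 / 2 = 4.06771 years.

4.068 years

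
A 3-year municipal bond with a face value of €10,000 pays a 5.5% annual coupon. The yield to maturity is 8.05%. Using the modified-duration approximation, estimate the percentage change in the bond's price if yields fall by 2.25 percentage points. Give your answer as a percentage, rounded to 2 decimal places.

Periodic yield y = 0.0805. Modified duration first:
  t   CF        PV=CF/(1+0.0805)^t    t·PV
  1       550.00       509.0236       509.0236
  2       550.00       471.1000       942.2001
  3    10,550.00     8,363.3091    25,089.9272
  Σ                  9,343.4327    26,541.1509
P = 9,343.4327; D_Mac = 2.84062 yrs; D_mod = 2.84062/(1+0.0805) = 2.62899 yrs.
ΔP/P ≈ -D_mod · Δy = -2.62899 × (-0.0225) = +0.059152 = +5.9152%.

+5.92%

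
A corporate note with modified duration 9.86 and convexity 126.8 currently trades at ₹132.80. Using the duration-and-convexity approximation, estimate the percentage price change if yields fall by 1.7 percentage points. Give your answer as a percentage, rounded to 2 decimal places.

Duration effect: -D_mod·Δy = -9.86 × (-0.017) = +0.167620
Convexity effect: ½·C·(Δy)² = 0.5 × 126.8 × (-0.017)² = +0.0183226
ΔP/P ≈ +0.167620 + 0.0183226 = +0.1859426
= +18.59426%.

+18.59%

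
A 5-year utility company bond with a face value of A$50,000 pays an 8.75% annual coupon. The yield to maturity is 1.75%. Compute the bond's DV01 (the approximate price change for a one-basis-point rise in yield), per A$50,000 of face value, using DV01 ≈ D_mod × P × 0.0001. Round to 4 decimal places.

Periodic yield y = 0.0175.
  t   CF        PV=CF/(1+0.0175)^t    t·PV
  1     4,375.00     4,299.7543     4,299.7543
  2     4,375.00     4,225.8028     8,451.6055
  3     4,375.00     4,153.1231    12,459.3693
  4     4,375.00     4,081.6935    16,326.7738
  5    54,375.00    49,857.1192   249,285.5958
  Σ                 66,617.4928   290,823.0987
P = 66,617.4928; D_Mac = 4.36557 yrs; D_mod = 4.29048 yrs.
DV01 ≈ 4.29048 × 66,617.4928 × 0.0001 = 28.582123.

A$28.5821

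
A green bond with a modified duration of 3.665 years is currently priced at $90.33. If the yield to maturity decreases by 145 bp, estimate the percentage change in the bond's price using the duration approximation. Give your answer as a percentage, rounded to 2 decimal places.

+5.31%

Duration approximation: ΔP/P ≈ -D_mod · Δy = -3.665 × (-0.0145) = +0.0531425.
As a percentage: +5.31425%.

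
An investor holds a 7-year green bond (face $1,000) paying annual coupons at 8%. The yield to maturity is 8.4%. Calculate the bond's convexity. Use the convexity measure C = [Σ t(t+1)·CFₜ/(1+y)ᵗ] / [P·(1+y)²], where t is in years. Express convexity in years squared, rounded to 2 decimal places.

With y = 0.084:
  t   CF        PV=CF/(1+0.084)^t    t·PV        t(t+1)·PV
  1        80.00        73.8007        73.8007         147.6015
  2        80.00        68.0819       136.1637         408.4912
  3        80.00        62.8061       188.4184         753.6737
  4        80.00        57.9392       231.7570       1,158.7850
  5        80.00        53.4495       267.2475       1,603.4847
  6        80.00        49.3076       295.8459       2,070.9212
  7     1,080.00       614.0713     4,298.4989      34,387.9912
  Σ                    979.4564     5,491.7321      40,530.9486
P = 979.4564.
Convexity = Σ t(t+1)·PV / [P·(1+y)²] = 40,530.9486 / (979.4564 × 1.175056) = 35.21625.

35.22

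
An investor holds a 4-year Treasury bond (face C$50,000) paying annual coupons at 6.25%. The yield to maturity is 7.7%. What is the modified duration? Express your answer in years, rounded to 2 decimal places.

Periodic yield y = 0.077. First find Macaulay duration:
  t   CF        PV=CF/(1+0.077)^t    t·PV
  1     3,125.00     2,901.5785     2,901.5785
  2     3,125.00     2,694.1304     5,388.2608
  3     3,125.00     2,501.5139     7,504.5416
  4    53,125.00    39,485.3625   157,941.4501
  Σ                 47,582.5853   173,735.8310
P = 47,582.5853; Macaulay duration = 173,735.8310 / 47,582.5853 = 3.65125 years.
Modified duration = D_Mac / (1 + y) = 3.65125 / 1.077 = 3.39020 years.

3.39 years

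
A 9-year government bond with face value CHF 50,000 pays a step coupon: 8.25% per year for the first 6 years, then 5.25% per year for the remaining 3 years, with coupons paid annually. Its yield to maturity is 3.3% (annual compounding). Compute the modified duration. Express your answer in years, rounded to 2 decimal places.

Periodic yield y = 0.033. First find Macaulay duration:
  t   CF        PV=CF/(1+0.033)^t    t·PV
  1     4,125.00     3,993.2236     3,993.2236
  2     4,125.00     3,865.6569     7,731.3139
  3     4,125.00     3,742.1655    11,226.4964
  4     4,125.00     3,622.6191    14,490.4762
  5     4,125.00     3,506.8916    17,534.4581
  6     4,125.00     3,394.8612    20,369.1672
  7     2,625.00     2,091.3516    14,639.4613
  8     2,625.00     2,024.5417    16,196.3339
  9    52,625.00    39,290.6501   353,615.8513
  Σ                 65,531.9614   459,796.7821
P = 65,531.9614; Macaulay duration = 459,796.7821 / 65,531.9614 = 7.01637 years.
Modified duration = D_Mac / (1 + y) = 7.01637 / 1.033 = 6.79223 years.

6.79 years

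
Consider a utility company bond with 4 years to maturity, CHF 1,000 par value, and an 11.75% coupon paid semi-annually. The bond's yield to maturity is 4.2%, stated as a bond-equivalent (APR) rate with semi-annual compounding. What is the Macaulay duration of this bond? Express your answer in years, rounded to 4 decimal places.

Periodic yield y = 0.021. Discount each cash flow and weight by its period:
  t   CF        PV=CF/(1+0.021)^t    t·PV
  1        58.75        57.5416        57.5416
  2        58.75        56.3581       112.7162
  3        58.75        55.1989       165.5968
  4        58.75        54.0636       216.2544
  5        58.75        52.9516       264.7580
  6        58.75        51.8625       311.1750
  7        58.75        50.7958       355.5705
  8     1,058.75       896.5768     7,172.6142
  Σ                  1,275.3489     8,656.2267
Price P = Σ PV = 1,275.3489.
Macaulay duration = Σ(t·PV) / P = 8,656.2267 / 1,275.3489 = 6.78734 half-year periods.
In years: 6.78734 / 2 = 3.39367 years.

3.3937 years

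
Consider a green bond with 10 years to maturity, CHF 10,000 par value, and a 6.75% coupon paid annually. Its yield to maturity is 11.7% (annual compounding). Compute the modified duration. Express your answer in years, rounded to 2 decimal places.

6.35 years

Periodic yield y = 0.117. First find Macaulay duration:
  t   CF        PV=CF/(1+0.117)^t    t·PV
  1       675.00       604.2972       604.2972
  2       675.00       541.0002     1,082.0004
  3       675.00       484.3332     1,452.9996
  4       675.00       433.6018     1,734.4072
  5       675.00       388.1842     1,940.9212
  6       675.00       347.5239     2,085.1437
  7       675.00       311.1226     2,177.8582
  8       675.00       278.5341     2,228.2729
  9       675.00       249.3591     2,244.2319
  10   10,675.00     3,530.4995    35,304.9949
  Σ                  7,168.4559    50,855.1272
P = 7,168.4559; Macaulay duration = 50,855.1272 / 7,168.4559 = 7.09429 years.
Modified duration = D_Mac / (1 + y) = 7.09429 / 1.117 = 6.35120 years.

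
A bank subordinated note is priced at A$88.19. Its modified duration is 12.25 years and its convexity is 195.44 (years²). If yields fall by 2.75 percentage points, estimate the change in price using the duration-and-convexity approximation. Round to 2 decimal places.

+A$36.23

Duration effect: -D_mod·Δy = -12.25 × (-0.0275) = +0.336875
Convexity effect: ½·C·(Δy)² = 0.5 × 195.44 × (-0.0275)² = +0.07390075
ΔP/P ≈ +0.336875 + 0.07390075 = +0.41077575
ΔP ≈ 88.19 × (+0.41077575) = +36.2263133925.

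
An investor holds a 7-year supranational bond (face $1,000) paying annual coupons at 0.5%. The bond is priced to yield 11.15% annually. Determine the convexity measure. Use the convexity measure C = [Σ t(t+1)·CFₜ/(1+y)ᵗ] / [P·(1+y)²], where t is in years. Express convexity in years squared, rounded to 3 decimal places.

With y = 0.1115:
  t   CF        PV=CF/(1+0.1115)^t    t·PV        t(t+1)·PV
  1         5.00         4.4984         4.4984           8.9969
  2         5.00         4.0472         8.0943          24.2830
  3         5.00         3.6412        10.9235          43.6941
  4         5.00         3.2759        13.1036          65.5182
  5         5.00         2.9473        14.7364          88.4187
  6         5.00         2.6516        15.9098         111.3685
  7     1,005.00       479.5123     3,356.5864      26,852.6913
  Σ                    500.5739     3,423.8526      27,194.9707
P = 500.5739.
Convexity = Σ t(t+1)·PV / [P·(1+y)²] = 27,194.9707 / (500.5739 × 1.235432) = 43.97455.

43.975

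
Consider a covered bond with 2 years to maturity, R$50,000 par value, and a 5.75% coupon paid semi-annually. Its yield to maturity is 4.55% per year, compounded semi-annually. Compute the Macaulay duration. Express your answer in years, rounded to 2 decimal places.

1.92 years

Periodic yield y = 0.02275. Discount each cash flow and weight by its period:
  t   CF        PV=CF/(1+0.02275)^t    t·PV
  1     1,437.50     1,405.5243     1,405.5243
  2     1,437.50     1,374.2599     2,748.5198
  3     1,437.50     1,343.6909     4,031.0728
  4    51,437.50    47,011.2609   188,045.0437
  Σ                 51,134.7361   196,230.1607
Price P = Σ PV = 51,134.7361.
Macaulay duration = Σ(t·PV) / P = 196,230.1607 / 51,134.7361 = 3.83751 half-year periods.
In years: 3.83751 / 2 = 1.91876 years.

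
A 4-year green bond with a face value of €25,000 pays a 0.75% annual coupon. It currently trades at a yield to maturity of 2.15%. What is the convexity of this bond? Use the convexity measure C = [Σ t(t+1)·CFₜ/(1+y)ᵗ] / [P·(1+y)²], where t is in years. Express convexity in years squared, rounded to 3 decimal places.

With y = 0.0215:
  t   CF        PV=CF/(1+0.0215)^t    t·PV        t(t+1)·PV
  1       187.50       183.5536       183.5536         367.1072
  2       187.50       179.6903       359.3805       1,078.1415
  3       187.50       175.9082       527.7247       2,110.8988
  4    25,187.50    23,132.9799    92,531.9194     462,659.5971
  Σ                 23,672.1319    93,602.5782     466,215.7446
P = 23,672.1319.
Convexity = Σ t(t+1)·PV / [P·(1+y)²] = 466,215.7446 / (23,672.1319 × 1.043462) = 18.87439.

18.874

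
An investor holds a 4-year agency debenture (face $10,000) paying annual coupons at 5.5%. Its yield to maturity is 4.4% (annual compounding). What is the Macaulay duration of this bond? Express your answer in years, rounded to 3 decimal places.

3.704 years

Periodic yield y = 0.044. Discount each cash flow and weight by its year:
  t   CF        PV=CF/(1+0.044)^t    t·PV
  1       550.00       526.8199       526.8199
  2       550.00       504.6168     1,009.2336
  3       550.00       483.3494     1,450.0482
  4    10,550.00     8,880.7668    35,523.0671
  Σ                 10,395.5529    38,509.1688
Price P = Σ PV = 10,395.5529.
Macaulay duration = Σ(t·PV) / P = 38,509.1688 / 10,395.5529 = 3.70439 years.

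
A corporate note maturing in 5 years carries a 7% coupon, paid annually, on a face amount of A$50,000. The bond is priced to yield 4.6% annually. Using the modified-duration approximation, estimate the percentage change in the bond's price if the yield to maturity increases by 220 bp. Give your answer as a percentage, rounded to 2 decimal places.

Periodic yield y = 0.046. Modified duration first:
  t   CF        PV=CF/(1+0.046)^t    t·PV
  1     3,500.00     3,346.0803     3,346.0803
  2     3,500.00     3,198.9295     6,397.8591
  3     3,500.00     3,058.2500     9,174.7501
  4     3,500.00     2,923.7572    11,695.0289
  5    53,500.00    42,726.3073   213,631.5363
  Σ                 55,253.3244   244,245.2547
P = 55,253.3244; D_Mac = 4.42046 yrs; D_mod = 4.42046/(1+0.046) = 4.22606 yrs.
ΔP/P ≈ -D_mod · Δy = -4.22606 × (+0.022) = -0.092973 = -9.2973%.

-9.30%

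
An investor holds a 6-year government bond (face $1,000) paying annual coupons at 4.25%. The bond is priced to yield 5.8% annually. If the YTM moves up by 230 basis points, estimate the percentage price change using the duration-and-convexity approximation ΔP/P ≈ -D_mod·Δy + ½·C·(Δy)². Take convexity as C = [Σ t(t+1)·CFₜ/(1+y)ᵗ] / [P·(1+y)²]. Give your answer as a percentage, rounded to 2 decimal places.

-10.86%

With y = 0.058:
  t   CF        PV=CF/(1+0.058)^t    t·PV        t(t+1)·PV
  1        42.50        40.1701        40.1701          80.3403
  2        42.50        37.9680        75.9360         227.8079
  3        42.50        35.8866       107.6597         430.6388
  4        42.50        33.9193       135.6770         678.3850
  5        42.50        32.0598       160.2989         961.7935
  6     1,042.50       743.2964     4,459.7787      31,218.4508
  Σ                    923.3002     4,979.5204      33,597.4164
P = 923.3002; D_Mac = 5.39318 yrs; D_mod = 5.09752 yrs; C = 32.50810.
Duration effect: -5.09752 × (+0.023) = -0.117243
Convexity effect: 0.5 × 32.50810 × (0.023)² = +0.0085984
ΔP/P ≈ -0.117243 + 0.0085984 = -0.108645 = -10.8645%.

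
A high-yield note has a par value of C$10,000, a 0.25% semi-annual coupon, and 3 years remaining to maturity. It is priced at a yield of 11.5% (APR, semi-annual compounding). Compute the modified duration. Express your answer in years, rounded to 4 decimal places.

Periodic yield y = 0.0575. First find Macaulay duration:
  t   CF        PV=CF/(1+0.0575)^t    t·PV
  1        12.50        11.8203        11.8203
  2        12.50        11.1776        22.3552
  3        12.50        10.5699        31.7096
  4        12.50         9.9951        39.9805
  5        12.50         9.4517        47.2583
  6    10,012.50     7,159.1304    42,954.7824
  Σ                  7,212.1450    43,107.9063
P = 7,212.1450; Macaulay duration = 43,107.9063 / 7,212.1450 = 5.97713 half-year periods = 2.98856 years.
Modified duration = D_Mac / (1 + y) = 2.98856 / 1.0575 = 2.82606 years.

2.8261 years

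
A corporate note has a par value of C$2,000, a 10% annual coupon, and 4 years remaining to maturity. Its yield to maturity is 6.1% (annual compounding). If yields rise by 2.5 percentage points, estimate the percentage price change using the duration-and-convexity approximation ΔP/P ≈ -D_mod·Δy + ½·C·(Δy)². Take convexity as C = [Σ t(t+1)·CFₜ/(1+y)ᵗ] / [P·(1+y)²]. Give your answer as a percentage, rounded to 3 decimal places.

-7.828%

With y = 0.061:
  t   CF        PV=CF/(1+0.061)^t    t·PV        t(t+1)·PV
  1       200.00       188.5014       188.5014         377.0028
  2       200.00       177.6639       355.3278       1,065.9835
  3       200.00       167.4495       502.3485       2,009.3939
  4     2,200.00     1,736.0457     6,944.1827      34,720.9133
  Σ                  2,269.6605     7,990.3604      38,173.2936
P = 2,269.6605; D_Mac = 3.52051 yrs; D_mod = 3.31810 yrs; C = 14.94060.
Duration effect: -3.31810 × (+0.025) = -0.082953
Convexity effect: 0.5 × 14.94060 × (0.025)² = +0.0046689
ΔP/P ≈ -0.082953 + 0.0046689 = -0.078284 = -7.8284%.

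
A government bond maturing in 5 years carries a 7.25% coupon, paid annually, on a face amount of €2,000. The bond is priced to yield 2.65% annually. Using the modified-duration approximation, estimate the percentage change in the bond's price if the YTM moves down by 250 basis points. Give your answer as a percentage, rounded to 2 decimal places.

+10.80%

Periodic yield y = 0.0265. Modified duration first:
  t   CF        PV=CF/(1+0.0265)^t    t·PV
  1       145.00       141.2567       141.2567
  2       145.00       137.6100       275.2201
  3       145.00       134.0575       402.1725
  4       145.00       130.5967       522.3868
  5     2,145.00     1,882.0559     9,410.2797
  Σ                  2,425.5769    10,751.3158
P = 2,425.5769; D_Mac = 4.43248 yrs; D_mod = 4.43248/(1+0.0265) = 4.31805 yrs.
ΔP/P ≈ -D_mod · Δy = -4.31805 × (-0.025) = +0.107951 = +10.7951%.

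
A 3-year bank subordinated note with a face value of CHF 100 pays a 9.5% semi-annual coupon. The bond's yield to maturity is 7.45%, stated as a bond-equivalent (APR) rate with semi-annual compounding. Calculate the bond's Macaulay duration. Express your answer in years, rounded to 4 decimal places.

Periodic yield y = 0.03725. Discount each cash flow and weight by its period:
  t   CF        PV=CF/(1+0.03725)^t    t·PV
  1         4.75         4.5794         4.5794
  2         4.75         4.4150         8.8299
  3         4.75         4.2564        12.7692
  4         4.75         4.1036        16.4142
  5         4.75         3.9562        19.7809
  6       104.75        84.1111       504.6667
  Σ                    105.4216       567.0403
Price P = Σ PV = 105.4216.
Macaulay duration = Σ(t·PV) / P = 567.0403 / 105.4216 = 5.37879 half-year periods.
In years: 5.37879 / 2 = 2.68939 years.

2.6894 years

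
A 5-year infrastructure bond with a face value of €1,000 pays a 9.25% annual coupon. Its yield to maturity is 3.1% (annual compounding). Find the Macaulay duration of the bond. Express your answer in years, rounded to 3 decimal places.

4.320 years

Periodic yield y = 0.031. Discount each cash flow and weight by its year:
  t   CF        PV=CF/(1+0.031)^t    t·PV
  1        92.50        89.7187        89.7187
  2        92.50        87.0211       174.0421
  3        92.50        84.4045       253.2136
  4        92.50        81.8667       327.4666
  5     1,092.50       937.8386     4,689.1932
  Σ                  1,280.8496     5,533.6342
Price P = Σ PV = 1,280.8496.
Macaulay duration = Σ(t·PV) / P = 5,533.6342 / 1,280.8496 = 4.32028 years.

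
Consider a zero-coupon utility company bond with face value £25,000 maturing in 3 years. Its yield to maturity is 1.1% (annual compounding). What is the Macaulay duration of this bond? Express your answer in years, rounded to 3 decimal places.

3.000 years

A zero-coupon bond has a single cash flow at maturity, so its Macaulay duration equals its maturity: 3 years.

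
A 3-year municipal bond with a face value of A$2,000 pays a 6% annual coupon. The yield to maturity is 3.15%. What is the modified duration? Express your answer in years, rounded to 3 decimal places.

2.753 years

Periodic yield y = 0.0315. First find Macaulay duration:
  t   CF        PV=CF/(1+0.0315)^t    t·PV
  1       120.00       116.3354       116.3354
  2       120.00       112.7828       225.5656
  3     2,120.00     1,931.6488     5,794.9463
  Σ                  2,160.7670     6,136.8473
P = 2,160.7670; Macaulay duration = 6,136.8473 / 2,160.7670 = 2.84012 years.
Modified duration = D_Mac / (1 + y) = 2.84012 / 1.0315 = 2.75339 years.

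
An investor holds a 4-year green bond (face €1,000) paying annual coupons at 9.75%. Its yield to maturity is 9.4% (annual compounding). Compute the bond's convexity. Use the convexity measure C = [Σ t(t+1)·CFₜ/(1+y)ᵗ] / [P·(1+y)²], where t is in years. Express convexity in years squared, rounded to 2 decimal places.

13.95

With y = 0.094:
  t   CF        PV=CF/(1+0.094)^t    t·PV        t(t+1)·PV
  1        97.50        89.1225        89.1225         178.2450
  2        97.50        81.4648       162.9296         488.7888
  3        97.50        74.4651       223.3952         893.5809
  4     1,097.50       766.1878     3,064.7513      15,323.7563
  Σ                  1,011.2402     3,540.1986      16,884.3710
P = 1,011.2402.
Convexity = Σ t(t+1)·PV / [P·(1+y)²] = 16,884.3710 / (1,011.2402 × 1.196836) = 13.95070.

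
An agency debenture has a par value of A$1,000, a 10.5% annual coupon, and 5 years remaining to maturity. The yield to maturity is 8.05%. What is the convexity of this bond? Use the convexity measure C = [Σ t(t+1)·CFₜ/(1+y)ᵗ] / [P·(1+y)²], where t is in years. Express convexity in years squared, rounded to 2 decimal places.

20.12

With y = 0.0805:
  t   CF        PV=CF/(1+0.0805)^t    t·PV        t(t+1)·PV
  1       105.00        97.1772        97.1772         194.3545
  2       105.00        89.9373       179.8746         539.6237
  3       105.00        83.2367       249.7102         998.8407
  4       105.00        77.0354       308.1415       1,540.7075
  5     1,105.00       750.3060     3,751.5300      22,509.1801
  Σ                  1,097.6926     4,586.4335      25,782.7065
P = 1,097.6926.
Convexity = Σ t(t+1)·PV / [P·(1+y)²] = 25,782.7065 / (1,097.6926 × 1.167480) = 20.11862.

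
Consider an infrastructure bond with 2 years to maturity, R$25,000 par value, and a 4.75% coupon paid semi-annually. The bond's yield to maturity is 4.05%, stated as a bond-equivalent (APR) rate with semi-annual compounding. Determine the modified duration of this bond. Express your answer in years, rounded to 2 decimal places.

Periodic yield y = 0.02025. First find Macaulay duration:
  t   CF        PV=CF/(1+0.02025)^t    t·PV
  1       593.75       581.9652       581.9652
  2       593.75       570.4143     1,140.8286
  3       593.75       559.0927     1,677.2781
  4    25,593.75    23,621.5020    94,486.0081
  Σ                 25,332.9742    97,886.0800
P = 25,332.9742; Macaulay duration = 97,886.0800 / 25,332.9742 = 3.86398 half-year periods = 1.93199 years.
Modified duration = D_Mac / (1 + y) = 1.93199 / 1.02025 = 1.89364 years.

1.89 years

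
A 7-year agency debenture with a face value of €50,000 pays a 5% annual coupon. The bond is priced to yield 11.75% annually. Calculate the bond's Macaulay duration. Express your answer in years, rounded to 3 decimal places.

Periodic yield y = 0.1175. Discount each cash flow and weight by its year:
  t   CF        PV=CF/(1+0.1175)^t    t·PV
  1     2,500.00     2,237.1365     2,237.1365
  2     2,500.00     2,001.9118     4,003.8237
  3     2,500.00     1,791.4200     5,374.2599
  4     2,500.00     1,603.0604     6,412.2415
  5     2,500.00     1,434.5059     7,172.5297
  6     2,500.00     1,283.6742     7,702.0453
  7    52,500.00    24,122.7369   168,859.1586
  Σ                 34,474.4457   201,761.1951
Price P = Σ PV = 34,474.4457.
Macaulay duration = Σ(t·PV) / P = 201,761.1951 / 34,474.4457 = 5.85249 years.

5.852 years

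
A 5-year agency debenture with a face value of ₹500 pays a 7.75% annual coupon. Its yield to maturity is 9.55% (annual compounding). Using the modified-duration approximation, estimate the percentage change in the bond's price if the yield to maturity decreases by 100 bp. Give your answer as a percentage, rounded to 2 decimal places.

Periodic yield y = 0.0955. Modified duration first:
  t   CF        PV=CF/(1+0.0955)^t    t·PV
  1        38.75        35.3720        35.3720
  2        38.75        32.2884        64.5769
  3        38.75        29.4737        88.4211
  4        38.75        26.9043       107.6173
  5       538.75       341.4486     1,707.2431
  Σ                    465.4871     2,003.2304
P = 465.4871; D_Mac = 4.30351 yrs; D_mod = 4.30351/(1+0.0955) = 3.92836 yrs.
ΔP/P ≈ -D_mod · Δy = -3.92836 × (-0.01) = +0.039284 = +3.9284%.

+3.93%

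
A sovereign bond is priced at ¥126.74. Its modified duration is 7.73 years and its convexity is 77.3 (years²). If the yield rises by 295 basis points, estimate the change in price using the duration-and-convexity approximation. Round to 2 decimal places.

-¥24.64

Duration effect: -D_mod·Δy = -7.73 × (+0.0295) = -0.228035
Convexity effect: ½·C·(Δy)² = 0.5 × 77.3 × (0.0295)² = +0.0336351625
ΔP/P ≈ -0.228035 + 0.0336351625 = -0.1943998375
ΔP ≈ 126.74 × (-0.1943998375) = -24.63823540475.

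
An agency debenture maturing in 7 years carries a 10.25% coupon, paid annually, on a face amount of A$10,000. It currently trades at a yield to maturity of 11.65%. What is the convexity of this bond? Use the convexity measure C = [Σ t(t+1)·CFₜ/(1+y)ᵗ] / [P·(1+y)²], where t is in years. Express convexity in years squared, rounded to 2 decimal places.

30.38

With y = 0.1165:
  t   CF        PV=CF/(1+0.1165)^t    t·PV        t(t+1)·PV
  1     1,025.00       918.0475       918.0475       1,836.0949
  2     1,025.00       822.2548     1,644.5096       4,933.5287
  3     1,025.00       736.4575     2,209.3725       8,837.4899
  4     1,025.00       659.6126     2,638.4505      13,192.2524
  5     1,025.00       590.7860     2,953.9302      17,723.5814
  6     1,025.00       529.1411     3,174.8466      22,223.9265
  7    11,025.00     5,097.6206    35,683.3440     285,466.7517
  Σ                  9,353.9201    49,222.5008     354,213.6255
P = 9,353.9201.
Convexity = Σ t(t+1)·PV / [P·(1+y)²] = 354,213.6255 / (9,353.9201 × 1.246572) = 30.37765.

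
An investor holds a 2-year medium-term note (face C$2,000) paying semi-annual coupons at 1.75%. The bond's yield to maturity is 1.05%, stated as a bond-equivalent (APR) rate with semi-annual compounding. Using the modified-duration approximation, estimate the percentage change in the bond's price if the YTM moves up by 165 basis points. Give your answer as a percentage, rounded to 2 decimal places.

Periodic yield y = 0.00525. Modified duration first:
  t   CF        PV=CF/(1+0.00525)^t    t·PV
  1        17.50        17.4086        17.4086
  2        17.50        17.3177        34.6354
  3        17.50        17.2272        51.6817
  4     2,017.50     1,975.6828     7,902.7312
  Σ                  2,027.6363     8,006.4569
P = 2,027.6363; D_Mac = 3.94867 half-year periods = 1.97433 yrs; D_mod = 1.97433/(1+0.00525) = 1.96402 yrs.
ΔP/P ≈ -D_mod · Δy = -1.96402 × (+0.0165) = -0.032406 = -3.2406%.

-3.24%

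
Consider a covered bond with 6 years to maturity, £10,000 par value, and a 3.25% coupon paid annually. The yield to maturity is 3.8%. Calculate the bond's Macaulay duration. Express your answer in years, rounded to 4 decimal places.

5.5393 years

Periodic yield y = 0.038. Discount each cash flow and weight by its year:
  t   CF        PV=CF/(1+0.038)^t    t·PV
  1       325.00       313.1021       313.1021
  2       325.00       301.6398       603.2796
  3       325.00       290.5971       871.7913
  4       325.00       279.9587     1,119.8347
  5       325.00       269.7097     1,348.5486
  6    10,325.00     8,254.7883    49,528.7297
  Σ                  9,709.7957    53,785.2861
Price P = Σ PV = 9,709.7957.
Macaulay duration = Σ(t·PV) / P = 53,785.2861 / 9,709.7957 = 5.53928 years.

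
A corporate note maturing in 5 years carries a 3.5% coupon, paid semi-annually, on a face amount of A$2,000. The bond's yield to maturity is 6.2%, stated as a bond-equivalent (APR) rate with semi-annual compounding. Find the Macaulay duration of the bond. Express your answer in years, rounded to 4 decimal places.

4.6015 years

Periodic yield y = 0.031. Discount each cash flow and weight by its period:
  t   CF        PV=CF/(1+0.031)^t    t·PV
  1        35.00        33.9476        33.9476
  2        35.00        32.9269        65.8538
  3        35.00        31.9368        95.8105
  4        35.00        30.9766       123.9063
  5        35.00        30.0452       150.2259
  6        35.00        29.1418       174.8507
  7        35.00        28.2655       197.8588
  8        35.00        27.4157       219.3253
  9        35.00        26.5913       239.3220
  10    2,035.00     1,499.6080    14,996.0804
  Σ                  1,770.8555    16,297.1813
Price P = Σ PV = 1,770.8555.
Macaulay duration = Σ(t·PV) / P = 16,297.1813 / 1,770.8555 = 9.20300 half-year periods.
In years: 9.20300 / 2 = 4.60150 years.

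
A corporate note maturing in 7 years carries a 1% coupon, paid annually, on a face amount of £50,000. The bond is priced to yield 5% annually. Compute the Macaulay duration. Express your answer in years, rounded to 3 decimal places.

Periodic yield y = 0.05. Discount each cash flow and weight by its year:
  t   CF        PV=CF/(1+0.05)^t    t·PV
  1       500.00       476.1905       476.1905
  2       500.00       453.5147       907.0295
  3       500.00       431.9188     1,295.7564
  4       500.00       411.3512     1,645.4049
  5       500.00       391.7631     1,958.8154
  6       500.00       373.1077     2,238.6462
  7    50,500.00    35,889.4072   251,225.8502
  Σ                 38,427.2532   259,747.6931
Price P = Σ PV = 38,427.2532.
Macaulay duration = Σ(t·PV) / P = 259,747.6931 / 38,427.2532 = 6.75947 years.

6.759 years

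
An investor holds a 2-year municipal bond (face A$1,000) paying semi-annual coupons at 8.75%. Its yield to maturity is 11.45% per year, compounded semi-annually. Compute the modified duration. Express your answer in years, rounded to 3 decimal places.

Periodic yield y = 0.05725. First find Macaulay duration:
  t   CF        PV=CF/(1+0.05725)^t    t·PV
  1        43.75        41.3809        41.3809
  2        43.75        39.1402        78.2803
  3        43.75        37.0207       111.0622
  4     1,043.75       835.3832     3,341.5326
  Σ                    952.9250     3,572.2561
P = 952.9250; Macaulay duration = 3,572.2561 / 952.9250 = 3.74873 half-year periods = 1.87436 years.
Modified duration = D_Mac / (1 + y) = 1.87436 / 1.05725 = 1.77287 years.

1.773 years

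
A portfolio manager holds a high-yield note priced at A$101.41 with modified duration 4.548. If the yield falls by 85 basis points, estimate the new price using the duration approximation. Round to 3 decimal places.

Duration approximation: ΔP/P ≈ -D_mod · Δy = -4.548 × (-0.0085) = +0.038658.
New price ≈ 101.41 × (1 + 0.038658) = 105.33030778.

A$105.330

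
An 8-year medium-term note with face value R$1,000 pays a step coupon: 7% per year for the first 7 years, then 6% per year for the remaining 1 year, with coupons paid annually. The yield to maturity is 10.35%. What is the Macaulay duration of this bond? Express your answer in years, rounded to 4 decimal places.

6.1938 years

Periodic yield y = 0.1035. Discount each cash flow and weight by its year:
  t   CF        PV=CF/(1+0.1035)^t    t·PV
  1        70.00        63.4345        63.4345
  2        70.00        57.4848       114.9697
  3        70.00        52.0932       156.2796
  4        70.00        47.2072       188.8290
  5        70.00        42.7796       213.8978
  6        70.00        38.7672       232.6030
  7        70.00        35.1311       245.9177
  8     1,060.00       482.0889     3,856.7115
  Σ                    818.9866     5,072.6428
Price P = Σ PV = 818.9866.
Macaulay duration = Σ(t·PV) / P = 5,072.6428 / 818.9866 = 6.19380 years.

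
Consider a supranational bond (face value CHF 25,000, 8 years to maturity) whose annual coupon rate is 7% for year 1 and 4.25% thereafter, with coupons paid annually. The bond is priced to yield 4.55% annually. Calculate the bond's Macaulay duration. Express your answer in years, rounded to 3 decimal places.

Periodic yield y = 0.0455. Discount each cash flow and weight by its year:
  t   CF        PV=CF/(1+0.0455)^t    t·PV
  1     1,750.00     1,673.8403     1,673.8403
  2     1,062.50       972.0327     1,944.0654
  3     1,062.50       929.7300     2,789.1899
  4     1,062.50       889.2683     3,557.0730
  5     1,062.50       850.5674     4,252.8372
  6     1,062.50       813.5509     4,881.3052
  7     1,062.50       778.1453     5,447.0168
  8    26,062.50    18,256.7629   146,054.1031
  Σ                 25,163.8976   170,599.4309
Price P = Σ PV = 25,163.8976.
Macaulay duration = Σ(t·PV) / P = 170,599.4309 / 25,163.8976 = 6.77953 years.

6.780 years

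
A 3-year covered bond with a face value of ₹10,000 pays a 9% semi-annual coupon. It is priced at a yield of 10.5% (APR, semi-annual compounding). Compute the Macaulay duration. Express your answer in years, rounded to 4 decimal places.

Periodic yield y = 0.0525. Discount each cash flow and weight by its period:
  t   CF        PV=CF/(1+0.0525)^t    t·PV
  1       450.00       427.5534       427.5534
  2       450.00       406.2266       812.4531
  3       450.00       385.9635     1,157.8904
  4       450.00       366.7111     1,466.8445
  5       450.00       348.4191     1,742.0956
  6    10,450.00     7,687.4741    46,124.8444
  Σ                  9,622.3478    51,731.6815
Price P = Σ PV = 9,622.3478.
Macaulay duration = Σ(t·PV) / P = 51,731.6815 / 9,622.3478 = 5.37620 half-year periods.
In years: 5.37620 / 2 = 2.68810 years.

2.6881 years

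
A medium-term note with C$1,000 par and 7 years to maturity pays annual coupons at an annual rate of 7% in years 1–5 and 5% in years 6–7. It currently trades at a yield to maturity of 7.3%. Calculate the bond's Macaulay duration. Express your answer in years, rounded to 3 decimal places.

Periodic yield y = 0.073. Discount each cash flow and weight by its year:
  t   CF        PV=CF/(1+0.073)^t    t·PV
  1        70.00        65.2377        65.2377
  2        70.00        60.7993       121.5986
  3        70.00        56.6629       169.9887
  4        70.00        52.8079       211.2317
  5        70.00        49.2152       246.0761
  6        50.00        32.7621       196.5726
  7     1,050.00       641.1967     4,488.3766
  Σ                    958.6818     5,499.0819
Price P = Σ PV = 958.6818.
Macaulay duration = Σ(t·PV) / P = 5,499.0819 / 958.6818 = 5.73609 years.

5.736 years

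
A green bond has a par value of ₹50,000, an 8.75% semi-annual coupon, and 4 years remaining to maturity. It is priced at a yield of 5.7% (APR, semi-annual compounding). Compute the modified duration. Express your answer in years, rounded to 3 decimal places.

Periodic yield y = 0.0285. First find Macaulay duration:
  t   CF        PV=CF/(1+0.0285)^t    t·PV
  1     2,187.50     2,126.8838     2,126.8838
  2     2,187.50     2,067.9473     4,135.8946
  3     2,187.50     2,010.6440     6,031.9319
  4     2,187.50     1,954.9285     7,819.7140
  5     2,187.50     1,900.7569     9,503.7846
  6     2,187.50     1,848.0865    11,088.5188
  7     2,187.50     1,796.8755    12,578.1286
  8    52,187.50    41,680.4236   333,443.3892
  Σ                 55,386.5461   386,728.2455
P = 55,386.5461; Macaulay duration = 386,728.2455 / 55,386.5461 = 6.98235 half-year periods = 3.49117 years.
Modified duration = D_Mac / (1 + y) = 3.49117 / 1.0285 = 3.39443 years.

3.394 years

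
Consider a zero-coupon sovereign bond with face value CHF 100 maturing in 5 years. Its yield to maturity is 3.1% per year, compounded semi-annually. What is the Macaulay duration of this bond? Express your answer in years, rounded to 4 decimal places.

A zero-coupon bond has a single cash flow at maturity, so its Macaulay duration equals its maturity: 5 years.
(Equivalently: 10 semi-annual periods ÷ 2 = 5 years.)

5.0000 years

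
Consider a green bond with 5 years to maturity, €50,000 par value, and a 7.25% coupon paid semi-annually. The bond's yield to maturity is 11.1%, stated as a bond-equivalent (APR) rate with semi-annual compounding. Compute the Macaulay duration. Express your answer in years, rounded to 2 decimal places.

4.21 years

Periodic yield y = 0.0555. Discount each cash flow and weight by its period:
  t   CF        PV=CF/(1+0.0555)^t    t·PV
  1     1,812.50     1,717.1956     1,717.1956
  2     1,812.50     1,626.9026     3,253.8051
  3     1,812.50     1,541.3572     4,624.0717
  4     1,812.50     1,460.3100     5,841.2401
  5     1,812.50     1,383.5244     6,917.6221
  6     1,812.50     1,310.7763     7,864.6580
  7     1,812.50     1,241.8535     8,692.9742
  8     1,812.50     1,176.5547     9,412.4374
  9     1,812.50     1,114.6894    10,032.2047
  10   51,812.50    30,189.2394   301,892.3941
  Σ                 42,762.4031   360,248.6029
Price P = Σ PV = 42,762.4031.
Macaulay duration = Σ(t·PV) / P = 360,248.6029 / 42,762.4031 = 8.42442 half-year periods.
In years: 8.42442 / 2 = 4.21221 years.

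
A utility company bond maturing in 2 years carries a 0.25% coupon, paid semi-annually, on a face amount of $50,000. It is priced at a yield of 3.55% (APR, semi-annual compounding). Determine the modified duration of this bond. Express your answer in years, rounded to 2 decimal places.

1.96 years

Periodic yield y = 0.01775. First find Macaulay duration:
  t   CF        PV=CF/(1+0.01775)^t    t·PV
  1        62.50        61.4100        61.4100
  2        62.50        60.3390       120.6779
  3        62.50        59.2866       177.8599
  4    50,062.50    46,660.3604   186,641.4417
  Σ                 46,841.3960   187,001.3895
P = 46,841.3960; Macaulay duration = 187,001.3895 / 46,841.3960 = 3.99222 half-year periods = 1.99611 years.
Modified duration = D_Mac / (1 + y) = 1.99611 / 1.01775 = 1.96130 years.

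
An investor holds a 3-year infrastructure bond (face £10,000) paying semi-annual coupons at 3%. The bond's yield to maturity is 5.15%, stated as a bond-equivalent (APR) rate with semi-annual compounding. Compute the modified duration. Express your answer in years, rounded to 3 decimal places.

Periodic yield y = 0.02575. First find Macaulay duration:
  t   CF        PV=CF/(1+0.02575)^t    t·PV
  1       150.00       146.2345       146.2345
  2       150.00       142.5635       285.1269
  3       150.00       138.9846       416.9538
  4       150.00       135.4956       541.9824
  5       150.00       132.0942       660.4708
  6    10,150.00     8,713.9866    52,283.9197
  Σ                  9,409.3589    54,334.6880
P = 9,409.3589; Macaulay duration = 54,334.6880 / 9,409.3589 = 5.77454 half-year periods = 2.88727 years.
Modified duration = D_Mac / (1 + y) = 2.88727 / 1.02575 = 2.81479 years.

2.815 years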